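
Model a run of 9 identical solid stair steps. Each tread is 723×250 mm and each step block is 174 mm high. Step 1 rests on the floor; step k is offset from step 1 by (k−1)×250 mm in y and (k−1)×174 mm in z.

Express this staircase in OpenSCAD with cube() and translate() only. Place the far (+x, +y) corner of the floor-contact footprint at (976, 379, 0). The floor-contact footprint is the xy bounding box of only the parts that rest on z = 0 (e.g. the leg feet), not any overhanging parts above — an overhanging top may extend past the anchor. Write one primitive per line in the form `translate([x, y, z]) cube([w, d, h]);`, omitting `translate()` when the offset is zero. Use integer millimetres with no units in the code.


translate([253, 129, 0]) cube([723, 250, 174]);
translate([253, 379, 174]) cube([723, 250, 174]);
translate([253, 629, 348]) cube([723, 250, 174]);
translate([253, 879, 522]) cube([723, 250, 174]);
translate([253, 1129, 696]) cube([723, 250, 174]);
translate([253, 1379, 870]) cube([723, 250, 174]);
translate([253, 1629, 1044]) cube([723, 250, 174]);
translate([253, 1879, 1218]) cube([723, 250, 174]);
translate([253, 2129, 1392]) cube([723, 250, 174]);


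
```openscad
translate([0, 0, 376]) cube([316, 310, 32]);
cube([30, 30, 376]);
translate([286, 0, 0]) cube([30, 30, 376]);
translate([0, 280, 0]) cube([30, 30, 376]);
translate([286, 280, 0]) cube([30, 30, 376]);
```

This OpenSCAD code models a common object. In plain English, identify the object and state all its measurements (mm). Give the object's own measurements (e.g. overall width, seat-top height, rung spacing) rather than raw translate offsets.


A four-legged stool. The seat is a 316×310×32 mm slab whose top surface is at z = 408 mm; four square legs, each 30×30 mm in cross-section, run from the floor (z = 0) to the underside of the seat, each flush with a corner of the seat.


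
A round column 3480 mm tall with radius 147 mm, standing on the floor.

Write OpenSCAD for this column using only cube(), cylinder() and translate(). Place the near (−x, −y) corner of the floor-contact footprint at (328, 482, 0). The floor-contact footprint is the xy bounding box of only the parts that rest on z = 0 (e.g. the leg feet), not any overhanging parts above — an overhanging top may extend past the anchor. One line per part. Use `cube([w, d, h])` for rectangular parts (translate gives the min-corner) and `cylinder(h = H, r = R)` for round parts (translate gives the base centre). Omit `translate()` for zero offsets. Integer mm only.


translate([475, 629, 0]) cylinder(h = 3480, r = 147);


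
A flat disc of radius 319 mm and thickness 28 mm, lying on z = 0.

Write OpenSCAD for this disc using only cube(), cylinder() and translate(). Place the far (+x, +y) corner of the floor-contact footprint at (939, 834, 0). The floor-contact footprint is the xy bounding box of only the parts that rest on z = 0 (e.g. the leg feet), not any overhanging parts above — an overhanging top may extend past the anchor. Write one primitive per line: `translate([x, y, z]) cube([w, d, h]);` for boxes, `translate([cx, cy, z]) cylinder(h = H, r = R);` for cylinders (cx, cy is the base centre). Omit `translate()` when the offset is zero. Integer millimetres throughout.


translate([620, 515, 0]) cylinder(h = 28, r = 319);


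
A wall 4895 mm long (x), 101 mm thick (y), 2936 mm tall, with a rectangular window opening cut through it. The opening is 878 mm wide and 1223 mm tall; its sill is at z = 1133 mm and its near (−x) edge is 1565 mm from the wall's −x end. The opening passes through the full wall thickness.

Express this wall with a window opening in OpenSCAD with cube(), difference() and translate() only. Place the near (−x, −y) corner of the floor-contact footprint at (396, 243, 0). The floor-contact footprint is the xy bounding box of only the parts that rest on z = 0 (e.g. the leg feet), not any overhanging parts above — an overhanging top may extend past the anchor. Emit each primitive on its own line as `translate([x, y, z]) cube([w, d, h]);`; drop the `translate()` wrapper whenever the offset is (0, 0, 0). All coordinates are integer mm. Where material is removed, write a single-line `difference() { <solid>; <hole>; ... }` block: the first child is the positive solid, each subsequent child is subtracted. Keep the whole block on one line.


difference() { translate([396, 243, 0]) cube([4895, 101, 2936]); translate([1961, 243, 1133]) cube([878, 101, 1223]); }


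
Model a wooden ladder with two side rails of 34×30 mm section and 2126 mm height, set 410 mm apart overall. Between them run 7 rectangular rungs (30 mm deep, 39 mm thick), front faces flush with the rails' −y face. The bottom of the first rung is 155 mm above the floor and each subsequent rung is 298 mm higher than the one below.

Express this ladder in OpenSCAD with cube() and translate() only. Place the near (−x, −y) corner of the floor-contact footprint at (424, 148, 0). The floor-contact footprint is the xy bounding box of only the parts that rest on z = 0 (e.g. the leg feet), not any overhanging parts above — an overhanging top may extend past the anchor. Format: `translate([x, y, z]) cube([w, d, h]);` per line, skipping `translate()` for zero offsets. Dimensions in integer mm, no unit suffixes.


// rung span = 410 - 2*34 = 342
// rung[k] z = 155 + k*298
translate([424, 148, 0]) cube([34, 30, 2126]);
translate([800, 148, 0]) cube([34, 30, 2126]);
translate([458, 148, 155]) cube([342, 30, 39]);
translate([458, 148, 453]) cube([342, 30, 39]);
translate([458, 148, 751]) cube([342, 30, 39]);
translate([458, 148, 1049]) cube([342, 30, 39]);
translate([458, 148, 1347]) cube([342, 30, 39]);
translate([458, 148, 1645]) cube([342, 30, 39]);
translate([458, 148, 1943]) cube([342, 30, 39]);


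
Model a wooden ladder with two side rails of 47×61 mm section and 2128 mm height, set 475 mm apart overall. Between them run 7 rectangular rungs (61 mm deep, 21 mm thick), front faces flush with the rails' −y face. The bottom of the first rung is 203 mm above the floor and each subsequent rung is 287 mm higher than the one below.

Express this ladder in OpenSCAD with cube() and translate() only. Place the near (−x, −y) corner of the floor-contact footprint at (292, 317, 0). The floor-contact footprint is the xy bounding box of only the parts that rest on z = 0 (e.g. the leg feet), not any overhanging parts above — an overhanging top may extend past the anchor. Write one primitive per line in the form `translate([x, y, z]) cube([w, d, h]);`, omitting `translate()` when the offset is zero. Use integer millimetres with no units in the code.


// rung span = 475 - 2*47 = 381
// rung[k] z = 203 + k*287
translate([292, 317, 0]) cube([47, 61, 2128]);
translate([720, 317, 0]) cube([47, 61, 2128]);
translate([339, 317, 203]) cube([381, 61, 21]);
translate([339, 317, 490]) cube([381, 61, 21]);
translate([339, 317, 777]) cube([381, 61, 21]);
translate([339, 317, 1064]) cube([381, 61, 21]);
translate([339, 317, 1351]) cube([381, 61, 21]);
translate([339, 317, 1638]) cube([381, 61, 21]);
translate([339, 317, 1925]) cube([381, 61, 21]);


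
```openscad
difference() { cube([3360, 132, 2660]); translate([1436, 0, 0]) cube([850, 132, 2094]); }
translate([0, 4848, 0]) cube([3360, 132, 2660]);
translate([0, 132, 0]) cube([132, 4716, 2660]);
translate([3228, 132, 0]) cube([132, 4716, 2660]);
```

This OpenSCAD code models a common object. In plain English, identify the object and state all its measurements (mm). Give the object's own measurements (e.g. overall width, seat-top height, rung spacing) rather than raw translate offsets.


A single room: four walls, each 2660 mm tall and 132 mm thick, enclosing an outside footprint 3360×4980 mm (x × y), no floor or roof. The front and back walls (−y and +y sides) run the full x-width; the side walls fit between their inner faces. A door opening 850 mm wide and 2094 mm tall is cut through the front wall from the floor up, its −x edge 1436 mm from the wall's −x end.


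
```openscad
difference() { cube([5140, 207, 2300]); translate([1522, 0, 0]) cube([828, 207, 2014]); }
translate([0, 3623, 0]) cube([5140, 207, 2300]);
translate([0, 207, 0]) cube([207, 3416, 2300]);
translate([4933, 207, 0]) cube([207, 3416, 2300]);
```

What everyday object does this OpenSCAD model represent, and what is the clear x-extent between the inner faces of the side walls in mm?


A single room. The interior width is 4726 mm.

Four walls enclosing a rectangle with a door in the front wall — a room. Outside width 5140 minus two 207 mm walls gives 4726 mm.


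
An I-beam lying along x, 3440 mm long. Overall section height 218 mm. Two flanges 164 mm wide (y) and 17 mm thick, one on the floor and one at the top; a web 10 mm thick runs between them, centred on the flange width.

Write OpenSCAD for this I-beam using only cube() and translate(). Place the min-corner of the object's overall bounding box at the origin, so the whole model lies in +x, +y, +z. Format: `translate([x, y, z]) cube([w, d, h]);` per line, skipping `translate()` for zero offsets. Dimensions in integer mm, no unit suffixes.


cube([3440, 164, 17]);
translate([0, 77, 17]) cube([3440, 10, 184]);
translate([0, 0, 201]) cube([3440, 164, 17]);


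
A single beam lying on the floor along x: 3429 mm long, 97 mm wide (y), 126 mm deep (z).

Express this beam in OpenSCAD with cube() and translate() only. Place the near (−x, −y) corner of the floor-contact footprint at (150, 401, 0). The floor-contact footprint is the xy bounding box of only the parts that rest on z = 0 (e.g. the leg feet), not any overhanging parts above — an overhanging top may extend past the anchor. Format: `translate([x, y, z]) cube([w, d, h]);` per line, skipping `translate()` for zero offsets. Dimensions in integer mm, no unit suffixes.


translate([150, 401, 0]) cube([3429, 97, 126]);


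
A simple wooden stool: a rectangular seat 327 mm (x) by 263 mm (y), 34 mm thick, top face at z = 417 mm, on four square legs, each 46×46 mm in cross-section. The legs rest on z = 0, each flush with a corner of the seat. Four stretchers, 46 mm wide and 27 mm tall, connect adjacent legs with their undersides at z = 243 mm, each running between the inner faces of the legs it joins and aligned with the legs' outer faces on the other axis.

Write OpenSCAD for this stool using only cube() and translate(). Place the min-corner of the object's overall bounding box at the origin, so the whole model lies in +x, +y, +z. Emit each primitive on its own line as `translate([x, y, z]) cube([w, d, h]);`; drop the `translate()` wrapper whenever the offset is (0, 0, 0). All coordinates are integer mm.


// leg_h = 417 - 34 = 383
// stretcher span = 327 - 2*46 = 235
translate([0, 0, 383]) cube([327, 263, 34]);
cube([46, 46, 383]);
translate([281, 0, 0]) cube([46, 46, 383]);
translate([0, 217, 0]) cube([46, 46, 383]);
translate([281, 217, 0]) cube([46, 46, 383]);
translate([46, 0, 243]) cube([235, 46, 27]);
translate([46, 217, 243]) cube([235, 46, 27]);
translate([0, 46, 243]) cube([46, 171, 27]);
translate([281, 46, 243]) cube([46, 171, 27]);


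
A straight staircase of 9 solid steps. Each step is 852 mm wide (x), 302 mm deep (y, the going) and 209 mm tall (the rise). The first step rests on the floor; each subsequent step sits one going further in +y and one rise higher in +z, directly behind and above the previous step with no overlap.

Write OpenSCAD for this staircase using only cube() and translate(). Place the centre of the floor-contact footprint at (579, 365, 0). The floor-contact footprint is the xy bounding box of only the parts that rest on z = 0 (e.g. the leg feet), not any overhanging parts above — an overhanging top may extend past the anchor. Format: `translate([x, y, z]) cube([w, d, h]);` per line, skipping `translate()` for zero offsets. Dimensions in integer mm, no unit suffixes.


translate([153, 214, 0]) cube([852, 302, 209]);
translate([153, 516, 209]) cube([852, 302, 209]);
translate([153, 818, 418]) cube([852, 302, 209]);
translate([153, 1120, 627]) cube([852, 302, 209]);
translate([153, 1422, 836]) cube([852, 302, 209]);
translate([153, 1724, 1045]) cube([852, 302, 209]);
translate([153, 2026, 1254]) cube([852, 302, 209]);
translate([153, 2328, 1463]) cube([852, 302, 209]);
translate([153, 2630, 1672]) cube([852, 302, 209]);


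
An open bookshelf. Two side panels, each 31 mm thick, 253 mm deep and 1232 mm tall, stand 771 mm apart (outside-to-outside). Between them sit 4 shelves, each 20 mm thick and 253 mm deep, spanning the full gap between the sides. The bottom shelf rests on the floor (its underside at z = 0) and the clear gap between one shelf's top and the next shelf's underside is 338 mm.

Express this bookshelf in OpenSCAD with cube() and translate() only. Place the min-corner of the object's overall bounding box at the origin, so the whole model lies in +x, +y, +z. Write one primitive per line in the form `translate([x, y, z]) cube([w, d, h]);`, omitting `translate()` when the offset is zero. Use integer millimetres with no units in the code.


cube([31, 253, 1232]);
translate([740, 0, 0]) cube([31, 253, 1232]);
translate([31, 0, 0]) cube([709, 253, 20]);
translate([31, 0, 358]) cube([709, 253, 20]);
translate([31, 0, 716]) cube([709, 253, 20]);
translate([31, 0, 1074]) cube([709, 253, 20]);


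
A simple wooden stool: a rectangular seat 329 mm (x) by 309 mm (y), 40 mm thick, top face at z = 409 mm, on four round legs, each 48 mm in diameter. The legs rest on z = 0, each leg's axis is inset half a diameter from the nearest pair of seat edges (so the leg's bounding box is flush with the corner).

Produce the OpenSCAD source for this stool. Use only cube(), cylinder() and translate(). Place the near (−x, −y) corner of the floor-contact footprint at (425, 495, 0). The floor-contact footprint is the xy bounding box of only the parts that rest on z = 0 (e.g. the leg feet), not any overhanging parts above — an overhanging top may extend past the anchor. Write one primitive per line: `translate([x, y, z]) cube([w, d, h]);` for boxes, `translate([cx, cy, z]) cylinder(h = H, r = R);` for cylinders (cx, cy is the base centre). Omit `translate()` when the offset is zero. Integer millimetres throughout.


translate([425, 495, 369]) cube([329, 309, 40]);
translate([449, 519, 0]) cylinder(h = 369, r = 24);
translate([730, 519, 0]) cylinder(h = 369, r = 24);
translate([449, 780, 0]) cylinder(h = 369, r = 24);
translate([730, 780, 0]) cylinder(h = 369, r = 24);


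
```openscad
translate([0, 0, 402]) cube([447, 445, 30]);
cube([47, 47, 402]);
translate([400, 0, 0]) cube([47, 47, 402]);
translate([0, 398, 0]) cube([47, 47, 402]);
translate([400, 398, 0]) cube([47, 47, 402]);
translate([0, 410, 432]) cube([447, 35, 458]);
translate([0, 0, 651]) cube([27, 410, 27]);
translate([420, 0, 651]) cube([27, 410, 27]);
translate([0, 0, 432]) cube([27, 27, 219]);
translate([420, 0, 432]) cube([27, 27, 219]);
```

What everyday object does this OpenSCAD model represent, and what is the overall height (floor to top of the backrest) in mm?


A chair. The overall height is 890 mm.

A slab on four corner posts with a tall panel at the back — a chair. The seat slab sits at z = 402 with thickness 30, and the 458 mm backrest starts at the seat top, so the overall height is 402 + 30 + 458 = 890 mm.


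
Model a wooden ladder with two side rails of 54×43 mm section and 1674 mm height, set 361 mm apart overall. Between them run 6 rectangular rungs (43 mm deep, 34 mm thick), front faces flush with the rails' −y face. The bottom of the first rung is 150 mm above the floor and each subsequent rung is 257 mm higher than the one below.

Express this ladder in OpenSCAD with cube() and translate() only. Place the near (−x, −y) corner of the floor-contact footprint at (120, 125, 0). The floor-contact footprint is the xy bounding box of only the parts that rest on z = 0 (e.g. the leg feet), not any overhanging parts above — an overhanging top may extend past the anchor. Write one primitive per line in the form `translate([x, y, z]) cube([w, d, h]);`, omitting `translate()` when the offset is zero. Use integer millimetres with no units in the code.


translate([120, 125, 0]) cube([54, 43, 1674]);
translate([427, 125, 0]) cube([54, 43, 1674]);
translate([174, 125, 150]) cube([253, 43, 34]);
translate([174, 125, 407]) cube([253, 43, 34]);
translate([174, 125, 664]) cube([253, 43, 34]);
translate([174, 125, 921]) cube([253, 43, 34]);
translate([174, 125, 1178]) cube([253, 43, 34]);
translate([174, 125, 1435]) cube([253, 43, 34]);


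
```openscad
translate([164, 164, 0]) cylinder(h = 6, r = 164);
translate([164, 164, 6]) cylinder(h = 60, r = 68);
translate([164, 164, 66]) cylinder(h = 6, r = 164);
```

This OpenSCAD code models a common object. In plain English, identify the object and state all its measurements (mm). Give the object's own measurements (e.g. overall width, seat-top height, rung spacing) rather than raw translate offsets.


A spool: two coaxial disc flanges of radius 164 mm and thickness 6 mm, joined by a core cylinder of radius 68 mm and height 60 mm. The lower flange rests on z = 0 and the three cylinders share a vertical axis.


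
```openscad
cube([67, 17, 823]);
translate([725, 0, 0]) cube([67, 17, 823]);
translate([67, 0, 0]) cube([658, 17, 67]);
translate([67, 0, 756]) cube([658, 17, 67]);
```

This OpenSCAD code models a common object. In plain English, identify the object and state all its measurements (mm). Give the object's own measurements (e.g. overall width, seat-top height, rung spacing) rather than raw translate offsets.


A rectangular picture frame lying in the x–z plane (depth along y). The opening is 658 mm wide (x) by 689 mm tall (z), surrounded by a border 67 mm wide on all four sides. The frame is 17 mm deep and is made of two full-height vertical stiles with two horizontal rails fitted between them.


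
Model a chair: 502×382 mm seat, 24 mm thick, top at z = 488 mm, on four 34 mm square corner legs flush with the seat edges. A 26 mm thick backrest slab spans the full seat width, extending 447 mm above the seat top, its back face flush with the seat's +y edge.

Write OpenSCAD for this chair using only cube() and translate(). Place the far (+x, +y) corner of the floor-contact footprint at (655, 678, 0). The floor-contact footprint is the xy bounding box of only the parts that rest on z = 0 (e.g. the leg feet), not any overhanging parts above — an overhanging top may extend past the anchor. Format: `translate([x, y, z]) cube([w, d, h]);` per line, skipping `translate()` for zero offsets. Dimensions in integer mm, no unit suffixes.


// leg_h = 488 - 24 = 464
translate([153, 296, 464]) cube([502, 382, 24]);
translate([153, 296, 0]) cube([34, 34, 464]);
translate([621, 296, 0]) cube([34, 34, 464]);
translate([153, 644, 0]) cube([34, 34, 464]);
translate([621, 644, 0]) cube([34, 34, 464]);
translate([153, 652, 488]) cube([502, 26, 447]);


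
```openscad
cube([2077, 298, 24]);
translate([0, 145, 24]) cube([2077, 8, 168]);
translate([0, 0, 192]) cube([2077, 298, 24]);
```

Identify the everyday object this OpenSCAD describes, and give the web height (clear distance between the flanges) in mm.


An I-beam. The web height is 168 mm.

Two wide flanges with a thin centred web — an I-beam. Overall 216 mm minus two 24 mm flanges gives a web of 216 − 2·24 = 168 mm.


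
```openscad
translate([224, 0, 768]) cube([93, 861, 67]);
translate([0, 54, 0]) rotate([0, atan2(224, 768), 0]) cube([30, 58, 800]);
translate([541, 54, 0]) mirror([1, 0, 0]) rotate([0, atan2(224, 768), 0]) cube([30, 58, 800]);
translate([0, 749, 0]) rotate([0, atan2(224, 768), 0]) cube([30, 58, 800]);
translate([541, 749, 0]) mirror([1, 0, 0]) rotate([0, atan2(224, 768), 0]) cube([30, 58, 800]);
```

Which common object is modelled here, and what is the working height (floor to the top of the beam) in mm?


A sawhorse. The overall height is 835 mm.

A beam across two mirrored pairs of raked legs — a sawhorse. The beam's underside is at z = 768 (matching the legs' vertical rise in atan2(224, 768)) and the beam is 67 mm tall, so its top is at 768 + 67 = 835 mm. The raked legs top out at the beam's underside, so that is the highest point.


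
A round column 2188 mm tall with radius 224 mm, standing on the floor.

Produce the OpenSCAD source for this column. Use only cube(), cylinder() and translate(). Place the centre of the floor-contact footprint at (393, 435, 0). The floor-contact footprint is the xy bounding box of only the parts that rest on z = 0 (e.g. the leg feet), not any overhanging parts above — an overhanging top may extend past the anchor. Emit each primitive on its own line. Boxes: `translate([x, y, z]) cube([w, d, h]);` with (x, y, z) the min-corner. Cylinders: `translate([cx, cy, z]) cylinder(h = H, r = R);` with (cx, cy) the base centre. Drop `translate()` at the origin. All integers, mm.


translate([393, 435, 0]) cylinder(h = 2188, r = 224);


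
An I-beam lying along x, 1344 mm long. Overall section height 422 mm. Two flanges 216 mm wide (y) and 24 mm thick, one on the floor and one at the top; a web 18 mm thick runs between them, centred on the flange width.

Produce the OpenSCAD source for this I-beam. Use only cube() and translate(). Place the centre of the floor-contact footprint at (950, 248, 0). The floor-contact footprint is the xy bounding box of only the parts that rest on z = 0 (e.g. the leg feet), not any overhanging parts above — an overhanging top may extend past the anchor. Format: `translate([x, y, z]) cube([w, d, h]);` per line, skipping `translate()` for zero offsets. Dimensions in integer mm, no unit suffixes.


translate([278, 140, 0]) cube([1344, 216, 24]);
translate([278, 239, 24]) cube([1344, 18, 374]);
translate([278, 140, 398]) cube([1344, 216, 24]);


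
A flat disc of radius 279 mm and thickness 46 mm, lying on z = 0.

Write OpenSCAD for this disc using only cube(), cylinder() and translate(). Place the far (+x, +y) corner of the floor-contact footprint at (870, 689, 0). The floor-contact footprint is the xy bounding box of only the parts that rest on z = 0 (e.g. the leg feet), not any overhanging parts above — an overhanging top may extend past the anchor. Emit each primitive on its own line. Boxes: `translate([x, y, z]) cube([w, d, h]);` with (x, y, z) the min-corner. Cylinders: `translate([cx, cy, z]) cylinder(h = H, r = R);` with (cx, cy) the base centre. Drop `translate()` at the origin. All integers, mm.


translate([591, 410, 0]) cylinder(h = 46, r = 279);


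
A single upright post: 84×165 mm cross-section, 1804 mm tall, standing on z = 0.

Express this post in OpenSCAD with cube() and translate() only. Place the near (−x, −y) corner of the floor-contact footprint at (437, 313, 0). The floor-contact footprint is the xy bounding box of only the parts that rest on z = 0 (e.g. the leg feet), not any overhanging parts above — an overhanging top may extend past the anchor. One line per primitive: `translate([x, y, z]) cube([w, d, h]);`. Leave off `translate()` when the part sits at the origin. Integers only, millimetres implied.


translate([437, 313, 0]) cube([84, 165, 1804]);


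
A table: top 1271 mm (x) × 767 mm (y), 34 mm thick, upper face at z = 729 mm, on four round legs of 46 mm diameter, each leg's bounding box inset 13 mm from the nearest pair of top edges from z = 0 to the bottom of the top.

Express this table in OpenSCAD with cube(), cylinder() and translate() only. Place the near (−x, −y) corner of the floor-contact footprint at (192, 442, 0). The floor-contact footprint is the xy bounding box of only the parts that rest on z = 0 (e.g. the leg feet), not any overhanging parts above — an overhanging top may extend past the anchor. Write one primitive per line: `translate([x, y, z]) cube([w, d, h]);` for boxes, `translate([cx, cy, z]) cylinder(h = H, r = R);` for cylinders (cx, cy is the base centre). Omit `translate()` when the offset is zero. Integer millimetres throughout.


// leg_h = 729 - 34 = 695
translate([179, 429, 695]) cube([1271, 767, 34]);
translate([215, 465, 0]) cylinder(h = 695, r = 23);
translate([1414, 465, 0]) cylinder(h = 695, r = 23);
translate([215, 1160, 0]) cylinder(h = 695, r = 23);
translate([1414, 1160, 0]) cylinder(h = 695, r = 23);


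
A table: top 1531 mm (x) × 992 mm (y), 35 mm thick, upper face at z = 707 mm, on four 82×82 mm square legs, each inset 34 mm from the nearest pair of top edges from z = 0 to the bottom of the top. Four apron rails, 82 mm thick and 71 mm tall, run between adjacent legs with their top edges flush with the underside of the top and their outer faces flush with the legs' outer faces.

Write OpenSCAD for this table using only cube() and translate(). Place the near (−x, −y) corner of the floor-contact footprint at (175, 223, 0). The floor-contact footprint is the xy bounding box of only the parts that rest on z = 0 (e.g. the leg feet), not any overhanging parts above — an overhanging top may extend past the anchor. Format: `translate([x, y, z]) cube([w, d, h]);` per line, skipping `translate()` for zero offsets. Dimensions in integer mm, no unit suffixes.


translate([141, 189, 672]) cube([1531, 992, 35]);
translate([175, 223, 0]) cube([82, 82, 672]);
translate([1556, 223, 0]) cube([82, 82, 672]);
translate([175, 1065, 0]) cube([82, 82, 672]);
translate([1556, 1065, 0]) cube([82, 82, 672]);
translate([257, 223, 601]) cube([1299, 82, 71]);
translate([257, 1065, 601]) cube([1299, 82, 71]);
translate([175, 305, 601]) cube([82, 760, 71]);
translate([1556, 305, 601]) cube([82, 760, 71]);


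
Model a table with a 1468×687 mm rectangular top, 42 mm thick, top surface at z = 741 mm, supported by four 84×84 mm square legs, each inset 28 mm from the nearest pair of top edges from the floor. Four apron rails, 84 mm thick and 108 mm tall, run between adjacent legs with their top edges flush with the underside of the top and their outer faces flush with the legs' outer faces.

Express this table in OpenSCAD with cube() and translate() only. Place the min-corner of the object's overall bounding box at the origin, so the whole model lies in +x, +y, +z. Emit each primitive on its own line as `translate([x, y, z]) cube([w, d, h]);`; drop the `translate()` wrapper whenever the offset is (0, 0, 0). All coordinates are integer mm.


translate([0, 0, 699]) cube([1468, 687, 42]);
translate([28, 28, 0]) cube([84, 84, 699]);
translate([1356, 28, 0]) cube([84, 84, 699]);
translate([28, 575, 0]) cube([84, 84, 699]);
translate([1356, 575, 0]) cube([84, 84, 699]);
translate([112, 28, 591]) cube([1244, 84, 108]);
translate([112, 575, 591]) cube([1244, 84, 108]);
translate([28, 112, 591]) cube([84, 463, 108]);
translate([1356, 112, 591]) cube([84, 463, 108]);


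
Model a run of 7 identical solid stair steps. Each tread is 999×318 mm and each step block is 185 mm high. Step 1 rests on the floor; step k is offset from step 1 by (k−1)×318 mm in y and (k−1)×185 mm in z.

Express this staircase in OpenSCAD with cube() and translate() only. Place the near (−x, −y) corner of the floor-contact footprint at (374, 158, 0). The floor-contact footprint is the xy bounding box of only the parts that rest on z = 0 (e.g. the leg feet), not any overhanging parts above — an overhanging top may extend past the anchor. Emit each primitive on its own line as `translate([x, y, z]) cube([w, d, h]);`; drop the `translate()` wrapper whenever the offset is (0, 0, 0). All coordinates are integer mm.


translate([374, 158, 0]) cube([999, 318, 185]);
translate([374, 476, 185]) cube([999, 318, 185]);
translate([374, 794, 370]) cube([999, 318, 185]);
translate([374, 1112, 555]) cube([999, 318, 185]);
translate([374, 1430, 740]) cube([999, 318, 185]);
translate([374, 1748, 925]) cube([999, 318, 185]);
translate([374, 2066, 1110]) cube([999, 318, 185]);


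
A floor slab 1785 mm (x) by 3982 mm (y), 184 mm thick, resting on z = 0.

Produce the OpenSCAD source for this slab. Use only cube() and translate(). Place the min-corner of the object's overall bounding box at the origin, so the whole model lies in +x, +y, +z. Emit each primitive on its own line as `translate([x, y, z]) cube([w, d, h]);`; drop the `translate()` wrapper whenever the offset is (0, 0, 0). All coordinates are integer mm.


cube([1785, 3982, 184]);


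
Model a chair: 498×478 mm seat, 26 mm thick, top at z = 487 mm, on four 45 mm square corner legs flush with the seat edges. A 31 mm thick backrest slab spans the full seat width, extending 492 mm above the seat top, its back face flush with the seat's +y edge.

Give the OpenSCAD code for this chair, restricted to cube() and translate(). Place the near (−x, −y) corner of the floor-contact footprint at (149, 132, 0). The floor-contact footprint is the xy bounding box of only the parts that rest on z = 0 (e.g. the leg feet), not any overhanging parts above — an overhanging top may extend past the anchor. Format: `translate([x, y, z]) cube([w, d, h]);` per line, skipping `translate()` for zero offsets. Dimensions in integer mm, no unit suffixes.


// leg_h = 487 - 26 = 461
translate([149, 132, 461]) cube([498, 478, 26]);
translate([149, 132, 0]) cube([45, 45, 461]);
translate([602, 132, 0]) cube([45, 45, 461]);
translate([149, 565, 0]) cube([45, 45, 461]);
translate([602, 565, 0]) cube([45, 45, 461]);
translate([149, 579, 487]) cube([498, 31, 492]);


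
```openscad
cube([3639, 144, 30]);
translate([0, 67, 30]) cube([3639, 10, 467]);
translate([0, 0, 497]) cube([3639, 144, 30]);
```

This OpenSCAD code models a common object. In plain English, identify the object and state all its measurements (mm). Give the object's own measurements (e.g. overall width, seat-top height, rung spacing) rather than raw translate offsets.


An I-beam lying along x, 3639 mm long. Overall section height 527 mm. Two flanges 144 mm wide (y) and 30 mm thick, one on the floor and one at the top; a web 10 mm thick runs between them, centred on the flange width.


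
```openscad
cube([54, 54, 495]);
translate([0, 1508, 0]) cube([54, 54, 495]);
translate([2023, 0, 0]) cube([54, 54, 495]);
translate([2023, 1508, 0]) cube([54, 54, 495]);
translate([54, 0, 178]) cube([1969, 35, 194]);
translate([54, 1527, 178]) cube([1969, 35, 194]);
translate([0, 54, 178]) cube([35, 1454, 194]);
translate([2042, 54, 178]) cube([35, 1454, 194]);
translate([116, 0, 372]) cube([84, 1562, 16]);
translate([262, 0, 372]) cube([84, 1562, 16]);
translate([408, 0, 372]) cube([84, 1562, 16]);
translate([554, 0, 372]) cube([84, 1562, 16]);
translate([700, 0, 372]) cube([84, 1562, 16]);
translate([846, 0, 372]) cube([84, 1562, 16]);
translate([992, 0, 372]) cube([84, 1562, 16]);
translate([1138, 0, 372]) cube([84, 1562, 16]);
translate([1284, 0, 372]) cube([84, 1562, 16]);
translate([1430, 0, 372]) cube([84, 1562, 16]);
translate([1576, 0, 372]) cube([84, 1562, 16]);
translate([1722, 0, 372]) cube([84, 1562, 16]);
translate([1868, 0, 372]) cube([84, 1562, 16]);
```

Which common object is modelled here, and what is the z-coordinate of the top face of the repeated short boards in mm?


A bed frame. The slat-top height is 388 mm.

Four posts, four rails, and a row of slats — a bed frame. Slats sit on the rails at z = 178 + 194 = 372; with slat thickness 16, the top is 388 mm.


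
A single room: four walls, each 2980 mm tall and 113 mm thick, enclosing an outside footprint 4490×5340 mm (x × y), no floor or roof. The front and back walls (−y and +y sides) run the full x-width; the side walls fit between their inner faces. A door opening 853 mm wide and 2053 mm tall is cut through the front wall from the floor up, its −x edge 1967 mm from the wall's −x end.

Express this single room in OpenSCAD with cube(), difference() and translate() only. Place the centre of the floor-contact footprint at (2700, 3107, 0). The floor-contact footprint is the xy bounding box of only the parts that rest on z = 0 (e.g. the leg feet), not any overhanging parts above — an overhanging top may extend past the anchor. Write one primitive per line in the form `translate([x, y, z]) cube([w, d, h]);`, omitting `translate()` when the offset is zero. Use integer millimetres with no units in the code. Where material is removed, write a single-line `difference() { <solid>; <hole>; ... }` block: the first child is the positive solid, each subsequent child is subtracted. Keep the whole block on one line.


difference() { translate([455, 437, 0]) cube([4490, 113, 2980]); translate([2422, 437, 0]) cube([853, 113, 2053]); }
translate([455, 5664, 0]) cube([4490, 113, 2980]);
translate([455, 550, 0]) cube([113, 5114, 2980]);
translate([4832, 550, 0]) cube([113, 5114, 2980]);


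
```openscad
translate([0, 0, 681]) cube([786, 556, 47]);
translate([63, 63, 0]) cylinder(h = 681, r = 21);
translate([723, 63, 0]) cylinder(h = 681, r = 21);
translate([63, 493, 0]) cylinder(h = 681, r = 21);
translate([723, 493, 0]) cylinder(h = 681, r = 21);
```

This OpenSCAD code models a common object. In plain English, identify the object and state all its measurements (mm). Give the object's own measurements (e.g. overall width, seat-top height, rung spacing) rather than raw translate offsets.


A rectangular dining table. The top is 786×556×47 mm with its upper surface at z = 728 mm. It stands on four round legs of 42 mm diameter, each leg's bounding box inset 42 mm from the nearest pair of top edges, running from the floor to the underside of the top.


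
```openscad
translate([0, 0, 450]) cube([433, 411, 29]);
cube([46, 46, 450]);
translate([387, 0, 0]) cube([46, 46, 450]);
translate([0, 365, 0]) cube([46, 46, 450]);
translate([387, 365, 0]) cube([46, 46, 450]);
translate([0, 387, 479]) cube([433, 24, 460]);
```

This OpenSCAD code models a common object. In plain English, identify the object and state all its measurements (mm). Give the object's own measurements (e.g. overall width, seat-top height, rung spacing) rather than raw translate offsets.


A chair. The seat is a 433×411×29 mm slab with its top at z = 479 mm, on four 46×46 mm corner legs (flush with the seat edges, standing on z = 0). A flat backrest 24 mm thick, 460 mm tall, spans the full seat width and rises from the seat top along its +y edge, rear face flush with the rear of the seat.


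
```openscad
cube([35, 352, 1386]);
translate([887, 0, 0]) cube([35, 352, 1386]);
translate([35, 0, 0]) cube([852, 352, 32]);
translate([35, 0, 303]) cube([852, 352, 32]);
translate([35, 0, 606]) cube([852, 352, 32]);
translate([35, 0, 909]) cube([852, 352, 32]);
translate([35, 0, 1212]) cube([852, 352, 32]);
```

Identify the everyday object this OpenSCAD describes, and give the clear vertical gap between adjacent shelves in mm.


A bookshelf. The clear shelf gap is 271 mm.

Two tall side panels with 5 horizontal boards between them — a bookshelf. The first two shelf undersides are at z = 0 and z = 303; with shelf thickness 32, the clear gap is 303 − 0 − 32 = 271 mm.


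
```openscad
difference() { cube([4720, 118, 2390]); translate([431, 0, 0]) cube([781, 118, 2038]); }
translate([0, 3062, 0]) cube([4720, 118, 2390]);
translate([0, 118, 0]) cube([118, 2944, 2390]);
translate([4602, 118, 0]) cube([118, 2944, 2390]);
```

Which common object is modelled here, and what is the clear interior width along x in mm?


A single room. The interior width is 4484 mm.

Four walls enclosing a rectangle with a door in the front wall — a room. Outside width 4720 minus two 118 mm walls gives 4484 mm.


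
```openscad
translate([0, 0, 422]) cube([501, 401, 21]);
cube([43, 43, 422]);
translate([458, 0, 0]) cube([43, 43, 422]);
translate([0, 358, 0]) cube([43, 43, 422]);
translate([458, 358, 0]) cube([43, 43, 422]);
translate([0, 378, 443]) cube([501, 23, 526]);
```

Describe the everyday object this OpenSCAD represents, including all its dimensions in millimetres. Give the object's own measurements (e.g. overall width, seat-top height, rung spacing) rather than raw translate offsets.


A chair. The seat is a 501×401×21 mm slab with its top at z = 443 mm, on four 43×43 mm corner legs (flush with the seat edges, standing on z = 0). A flat backrest 23 mm thick, 526 mm tall, spans the full seat width and rises from the seat top along its +y edge, rear face flush with the rear of the seat.


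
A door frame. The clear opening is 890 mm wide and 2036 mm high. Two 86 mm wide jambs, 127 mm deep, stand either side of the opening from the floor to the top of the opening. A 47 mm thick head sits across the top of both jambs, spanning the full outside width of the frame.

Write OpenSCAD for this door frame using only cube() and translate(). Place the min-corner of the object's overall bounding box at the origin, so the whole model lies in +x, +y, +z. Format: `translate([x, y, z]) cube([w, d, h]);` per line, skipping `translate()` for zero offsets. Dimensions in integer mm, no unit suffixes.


cube([86, 127, 2036]);
translate([976, 0, 0]) cube([86, 127, 2036]);
translate([0, 0, 2036]) cube([1062, 127, 47]);


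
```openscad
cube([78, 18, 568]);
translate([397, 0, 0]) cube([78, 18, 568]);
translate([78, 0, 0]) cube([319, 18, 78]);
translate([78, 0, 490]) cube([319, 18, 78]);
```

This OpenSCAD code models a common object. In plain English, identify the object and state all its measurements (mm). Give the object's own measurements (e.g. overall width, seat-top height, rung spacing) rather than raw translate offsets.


A rectangular picture frame lying in the x–z plane (depth along y). The opening is 319 mm wide (x) by 412 mm tall (z), surrounded by a border 78 mm wide on all four sides. The frame is 18 mm deep and is made of two full-height vertical stiles with two horizontal rails fitted between them.


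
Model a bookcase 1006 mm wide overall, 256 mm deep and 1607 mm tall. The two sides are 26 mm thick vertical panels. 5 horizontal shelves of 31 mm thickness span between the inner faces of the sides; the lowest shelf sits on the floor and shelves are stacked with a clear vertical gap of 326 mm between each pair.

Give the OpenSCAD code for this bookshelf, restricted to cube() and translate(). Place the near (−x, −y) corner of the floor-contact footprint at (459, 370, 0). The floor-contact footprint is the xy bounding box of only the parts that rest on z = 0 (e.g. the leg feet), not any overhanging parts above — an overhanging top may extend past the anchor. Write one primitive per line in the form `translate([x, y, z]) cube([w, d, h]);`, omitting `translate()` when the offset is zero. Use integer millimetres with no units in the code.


translate([459, 370, 0]) cube([26, 256, 1607]);
translate([1439, 370, 0]) cube([26, 256, 1607]);
translate([485, 370, 0]) cube([954, 256, 31]);
translate([485, 370, 357]) cube([954, 256, 31]);
translate([485, 370, 714]) cube([954, 256, 31]);
translate([485, 370, 1071]) cube([954, 256, 31]);
translate([485, 370, 1428]) cube([954, 256, 31]);


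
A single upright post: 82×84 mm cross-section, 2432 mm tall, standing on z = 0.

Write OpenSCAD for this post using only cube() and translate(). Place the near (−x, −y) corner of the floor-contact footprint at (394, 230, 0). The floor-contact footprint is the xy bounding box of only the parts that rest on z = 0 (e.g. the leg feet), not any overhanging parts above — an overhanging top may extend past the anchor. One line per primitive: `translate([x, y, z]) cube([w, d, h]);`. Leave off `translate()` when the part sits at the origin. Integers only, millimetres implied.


translate([394, 230, 0]) cube([82, 84, 2432]);


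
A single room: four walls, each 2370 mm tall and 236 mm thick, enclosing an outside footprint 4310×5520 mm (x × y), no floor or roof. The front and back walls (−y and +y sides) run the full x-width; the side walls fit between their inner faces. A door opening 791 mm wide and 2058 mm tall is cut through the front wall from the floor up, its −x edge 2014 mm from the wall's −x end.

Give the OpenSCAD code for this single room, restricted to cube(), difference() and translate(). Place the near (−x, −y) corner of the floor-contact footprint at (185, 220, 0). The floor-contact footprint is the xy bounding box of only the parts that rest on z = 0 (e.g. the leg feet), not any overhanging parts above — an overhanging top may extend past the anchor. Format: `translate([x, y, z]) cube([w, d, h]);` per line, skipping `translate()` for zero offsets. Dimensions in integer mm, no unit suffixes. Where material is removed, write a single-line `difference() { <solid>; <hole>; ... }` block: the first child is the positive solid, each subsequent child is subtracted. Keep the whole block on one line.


difference() { translate([185, 220, 0]) cube([4310, 236, 2370]); translate([2199, 220, 0]) cube([791, 236, 2058]); }
translate([185, 5504, 0]) cube([4310, 236, 2370]);
translate([185, 456, 0]) cube([236, 5048, 2370]);
translate([4259, 456, 0]) cube([236, 5048, 2370]);
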